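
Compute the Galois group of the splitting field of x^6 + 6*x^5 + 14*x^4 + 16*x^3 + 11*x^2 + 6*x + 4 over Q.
S_4

The polynomial f is an irreducible sextic over Q, so G = Gal(f/Q) is one of the 16 transitive subgroups 6T1, ..., 6T16 of S_6. The discriminant of f is -5120000, which is not a perfect square, so G is not contained in A_6. The transitive groups of degree 6 not contained in A_6 are: C_6 (6T1, order 6), S_3 (6T2, order 6), D_6 (6T3, order 12), C_3 x S_3 (6T5, order 18), A_4 x C_2 (6T6, order 24), S_4 (6T8, order 24), S_3 x S_3 (6T9, order 36), S_4 x C_2 (6T11, order 48), (S_3 x S_3) : C_2 (6T13, order 72), PGL(2,5) (6T14, order 120), S_6 (6T16, order 720). By Dedekind's theorem, for a prime p not dividing disc(f) the degrees of the irreducible factors of f mod p form the cycle type of an element of G. Factoring f modulo the 22 such primes p <= 89 (skipping 2, 5, which divide the discriminant), each new pattern first appears at: mod 3: f = (x^3 + x^2 + 2x + 1)(x^3 + 2x^2 + x + 1), pattern 3+3; mod 7: f = (x^2 + x + 6)(x^2 + 2x + 3)(x^2 + 3x + 1), pattern 2+2+2; mod 13: f = (x + 5)(x + 10)(x^4 + 4x^3 + 8x^2 + 8x + 11), pattern 4+1+1; mod 43: f = (x + 13)(x + 32)(x^2 + 2x + 5)(x^2 + 2x + 11), pattern 2+2+1+1. No other pattern occurs in this range, so the set of observed cycle types is {3+3, 2+2+2, 4+1+1, 2+2+1+1}. The candidates containing elements of all these cycle types are S_4 (6T8) of order 24, S_4 x C_2 (6T11) of order 48, PGL(2,5) (6T14) of order 120, S_6 (6T16) of order 720; the others are excluded. The observed types are precisely the cycle types that occur in S_4 (6T8) (apart from the identity). Each of the other remaining candidates has further cycle types, and by the Chebotarev density theorem the matching factorization patterns would occur for a proportion of primes equal to their share of the group: S_4 x C_2 (6T11) additionally contains elements of type 6, 4+2, 2+1+1+1+1 (17 of its 48 elements, about 35% of primes); PGL(2,5) (6T14) additionally contains elements of type 6, 5+1 (44 of its 120 elements, about 37% of primes); S_6 (6T16) additionally contains elements of type 6, 5+1, 4+2, 3+2+1, 3+1+1+1, 2+1+1+1+1 (529 of its 720 elements, about 73% of primes). None of the 22 primes tested shows any such pattern (for each of these groups the chance of that is below 10^-4), which rules them out. Hence G = S_4 (6T8), of order 24.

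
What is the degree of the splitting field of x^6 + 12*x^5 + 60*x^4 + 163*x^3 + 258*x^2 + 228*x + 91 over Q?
18

The degree of the splitting field over Q equals the order of the Galois group, so first determine the group. The polynomial f is an irreducible sextic over Q, so G = Gal(f/Q) is one of the 16 transitive subgroups 6T1, ..., 6T16 of S_6. The discriminant of f is -177147, which is not a perfect square, so G is not contained in A_6. The transitive groups of degree 6 not contained in A_6 are: C_6 (6T1, order 6), S_3 (6T2, order 6), D_6 (6T3, order 12), C_3 x S_3 (6T5, order 18), A_4 x C_2 (6T6, order 24), S_4 (6T8, order 24), S_3 x S_3 (6T9, order 36), S_4 x C_2 (6T11, order 48), (S_3 x S_3) : C_2 (6T13, order 72), PGL(2,5) (6T14, order 120), S_6 (6T16, order 720). By Dedekind's theorem, for a prime p not dividing disc(f) the degrees of the irreducible factors of f mod p form the cycle type of an element of G. Factoring f modulo the 33 such primes p <= 139 (skipping 3, which divides the discriminant), each new pattern first appears at: mod 2: f = (x^6 + x^3 + 1), pattern 6; mod 7: f = (x)(x + 1)(x + 5)(x^3 + 6x^2 + 5x + 5), pattern 3+1+1+1; mod 17: f = (x^2 + 3)(x^2 + 3x + 9)(x^2 + 9x + 4), pattern 2+2+2; mod 19: f = (x^3 + 6x^2 + 12x + 2)(x^3 + 6x^2 + 12x + 17), pattern 3+3; mod 73: f = (x + 44)(x + 45)(x + 46)(x + 53)(x + 54)(x + 62), pattern 1+1+1+1+1+1. No other pattern occurs in this range, so the set of observed cycle types is {6, 3+1+1+1, 2+2+2, 3+3, 1+1+1+1+1+1}. The candidates containing elements of all these cycle types are C_3 x S_3 (6T5) of order 18, S_3 x S_3 (6T9) of order 36, (S_3 x S_3) : C_2 (6T13) of order 72, S_6 (6T16) of order 720; the others are excluded. The observed types are precisely the cycle types that occur in C_3 x S_3 (6T5). Each of the other remaining candidates has further cycle types, and by the Chebotarev density theorem the matching factorization patterns would occur for a proportion of primes equal to their share of the group: S_3 x S_3 (6T9) additionally contains elements of type 2+2+1+1 (9 of its 36 elements, about 25% of primes); (S_3 x S_3) : C_2 (6T13) additionally contains elements of type 4+2, 3+2+1, 2+2+1+1, 2+1+1+1+1 (45 of its 72 elements, about 62% of primes); S_6 (6T16) additionally contains elements of type 5+1, 4+2, 4+1+1, 3+2+1, 2+2+1+1, 2+1+1+1+1 (504 of its 720 elements, about 70% of primes). None of the 33 primes tested shows any such pattern (for each of these groups the chance of that is below 10^-4), which rules them out. Hence G = C_3 x S_3 (6T5), of order 18. The Galois group C_3 x S_3 (6T5) has order 18, so the splitting field has degree 18 over Q.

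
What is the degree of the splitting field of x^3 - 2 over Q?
The degree of the splitting field over Q equals the order of the Galois group, so first determine the group. The polynomial is an irreducible cubic over Q and its discriminant is -108, which is not a perfect square. For an irreducible cubic, a non-square discriminant gives Galois group S_3. The Galois group S_3 (3T2) has order 6, so the splitting field has degree 6 over Q.

6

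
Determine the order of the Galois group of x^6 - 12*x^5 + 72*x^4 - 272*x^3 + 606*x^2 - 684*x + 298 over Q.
The degree of the splitting field over Q equals the order of the Galois group, so first determine the group. The polynomial f is an irreducible sextic over Q, so G = Gal(f/Q) is one of the 16 transitive subgroups 6T1, ..., 6T16 of S_6. The discriminant of f is 264479053824, which is not a perfect square, so G is not contained in A_6. The transitive groups of degree 6 not contained in A_6 are: C_6 (6T1, order 6), S_3 (6T2, order 6), D_6 (6T3, order 12), C_3 x S_3 (6T5, order 18), A_4 x C_2 (6T6, order 24), S_4 (6T8, order 24), S_3 x S_3 (6T9, order 36), S_4 x C_2 (6T11, order 48), (S_3 x S_3) : C_2 (6T13, order 72), PGL(2,5) (6T14, order 120), S_6 (6T16, order 720). By Dedekind's theorem, for a prime p not dividing disc(f) the degrees of the irreducible factors of f mod p form the cycle type of an element of G. Factoring f modulo the 14 such primes p <= 53 (skipping 2, 3, which divide the discriminant), each new pattern first appears at: mod 5: f = (x + 1)(x + 3)(x^2 + x + 2)(x^2 + 3x + 3), pattern 2+2+1+1; mod 7: f = (x^6 + 2x^5 + 2x^4 + x^3 + 4x^2 + 2x + 4), pattern 6; mod 19: f = (x + 2)(x + 5)(x + 6)(x^3 + 13x^2 + 3x + 17), pattern 3+1+1+1; mod 31: f = (x^2 + 12x + 23)(x^2 + 16x + 12)(x^2 + 22x + 4), pattern 2+2+2; mod 43: f = (x^3 + 37x^2 + 39x + 38)(x^3 + 37x^2 + 40x + 35), pattern 3+3. No other pattern occurs in this range, so the set of observed cycle types is {2+2+1+1, 6, 3+1+1+1, 2+2+2, 3+3}. The candidates containing elements of all these cycle types are S_3 x S_3 (6T9) of order 36, (S_3 x S_3) : C_2 (6T13) of order 72, S_6 (6T16) of order 720; the others are excluded. The observed types are precisely the cycle types that occur in S_3 x S_3 (6T9) (apart from the identity). Each of the other remaining candidates has further cycle types, and by the Chebotarev density theorem the matching factorization patterns would occur for a proportion of primes equal to their share of the group: (S_3 x S_3) : C_2 (6T13) additionally contains elements of type 4+2, 3+2+1, 2+1+1+1+1 (36 of its 72 elements, about 50% of primes); S_6 (6T16) additionally contains elements of type 5+1, 4+2, 4+1+1, 3+2+1, 2+1+1+1+1 (459 of its 720 elements, about 64% of primes). None of the 14 primes tested shows any such pattern (for each of these groups the chance of that is below 10^-4), which rules them out. Hence G = S_3 x S_3 (6T9), of order 36. The Galois group S_3 x S_3 (6T9) has order 36, so the splitting field has degree 36 over Q.

36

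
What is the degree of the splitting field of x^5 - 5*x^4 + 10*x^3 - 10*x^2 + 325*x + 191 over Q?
60

The degree of the splitting field over Q equals the order of the Galois group, so first determine the group. The polynomial f is an irreducible quintic over Q, so G = Gal(f/Q) is a transitive subgroup of S_5: one of C_5 (5T1, order 5), D_5 (5T2, order 10), F_20 (5T3, order 20), A_5 (5T4, order 60) or S_5 (5T5, order 120). The discriminant of f is 1073741824000000 = 32768000^2, a perfect square, so G is contained in A_5. The transitive groups of degree 5 contained in A_5 are: C_5 (5T1, order 5), D_5 (5T2, order 10), A_5 (5T4, order 60). By Dedekind's theorem, for a prime p not dividing disc(f) the degrees of the irreducible factors of f mod p form the cycle type of an element of G. Factoring f modulo the 2 such primes p <= 7 (skipping 2, 5, which divide the discriminant), each new pattern first appears at: mod 3: f = (x^5 + x^4 + x^3 + 2x^2 + x + 2), pattern 5; mod 7: f = (x + 3)(x + 5)(x^3 + x^2 + x + 2), pattern 3+1+1. No other pattern occurs in this range, so the set of observed cycle types is {5, 3+1+1}. Among the candidates above, the only group containing elements of all these cycle types is A_5 (5T4) — each of C_5 (5T1), D_5 (5T2) lacks at least one of them. Hence G = A_5 (5T4), of order 60. The Galois group A_5 (5T4) has order 60, so the splitting field has degree 60 over Q.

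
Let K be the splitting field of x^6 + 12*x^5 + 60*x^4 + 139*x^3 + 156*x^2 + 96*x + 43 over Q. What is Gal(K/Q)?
The polynomial f is an irreducible sextic over Q, so G = Gal(f/Q) is one of the 16 transitive subgroups 6T1, ..., 6T16 of S_6. The discriminant of f is -2573642648187, which is not a perfect square, so G is not contained in A_6. The transitive groups of degree 6 not contained in A_6 are: C_6 (6T1, order 6), S_3 (6T2, order 6), D_6 (6T3, order 12), C_3 x S_3 (6T5, order 18), A_4 x C_2 (6T6, order 24), S_4 (6T8, order 24), S_3 x S_3 (6T9, order 36), S_4 x C_2 (6T11, order 48), (S_3 x S_3) : C_2 (6T13, order 72), PGL(2,5) (6T14, order 120), S_6 (6T16, order 720). By Dedekind's theorem, for a prime p not dividing disc(f) the degrees of the irreducible factors of f mod p form the cycle type of an element of G. Factoring f modulo the 26 such primes p <= 127 (skipping 3, 13, 17, 41, 43, which divide the discriminant), each new pattern first appears at: mod 2: f = (x^6 + x^3 + 1), pattern 6; mod 7: f = (x + 4)(x^2 + 5x + 2)(x^3 + 3x^2 + 4x + 1), pattern 3+2+1; mod 11: f = (x^2 + 2x + 2)(x^4 + 10x^3 + 5x^2 + 10x + 5), pattern 4+2; mod 31: f = (x + 10)(x + 29)(x^2 + 17x + 5)(x^2 + 18x + 16), pattern 2+2+1+1; mod 61: f = (x + 4)(x + 14)(x + 31)(x + 56)(x^2 + 29x + 1), pattern 2+1+1+1+1; mod 97: f = (x + 26)(x + 37)(x + 92)(x^3 + 51x^2 + 44x + 52), pattern 3+1+1+1; mod 113: f = (x^2 + 50x + 66)(x^2 + 79x + 5)(x^2 + 109x + 58), pattern 2+2+2; mod 127: f = (x^3 + 55x^2 + 26x + 115)(x^3 + 84x^2 + 113x + 7), pattern 3+3. No other pattern occurs in this range, so the set of observed cycle types is {6, 3+2+1, 4+2, 2+2+1+1, 2+1+1+1+1, 3+1+1+1, 2+2+2, 3+3}. The candidates containing elements of all these cycle types are (S_3 x S_3) : C_2 (6T13) of order 72, S_6 (6T16) of order 720; the others are excluded. The observed types are precisely the cycle types that occur in (S_3 x S_3) : C_2 (6T13) (apart from the identity). Each of the other remaining candidates has further cycle types, and by the Chebotarev density theorem the matching factorization patterns would occur for a proportion of primes equal to their share of the group: S_6 (6T16) additionally contains elements of type 5+1, 4+1+1 (234 of its 720 elements, about 32% of primes). None of the 26 primes tested shows any such pattern (for each of these groups the chance of that is below 10^-4), which rules them out. Hence G = (S_3 x S_3) : C_2 (6T13), of order 72.

6T13: (S_3 x S_3) : C_2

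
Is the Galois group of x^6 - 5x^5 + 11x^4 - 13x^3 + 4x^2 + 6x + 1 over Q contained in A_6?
Yes

The polynomial is irreducible of degree 6 over Q. Its discriminant is 525625 = 725^2, a perfect square. A Galois group lies in the alternating group exactly when the discriminant is a square in Q, so the Galois group ((C_3 x C_3) : C_4) is contained in A_6.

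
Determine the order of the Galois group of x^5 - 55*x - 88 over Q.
The degree of the splitting field over Q equals the order of the Galois group, so first determine the group. The polynomial f is an irreducible quintic over Q, so G = Gal(f/Q) is a transitive subgroup of S_5: one of C_5 (5T1, order 5), D_5 (5T2, order 10), F_20 (5T3, order 20), A_5 (5T4, order 60) or S_5 (5T5, order 120). The discriminant of f is 58564000000 = 242000^2, a perfect square, so G is contained in A_5. The transitive groups of degree 5 contained in A_5 are: C_5 (5T1, order 5), D_5 (5T2, order 10), A_5 (5T4, order 60). By Dedekind's theorem, for a prime p not dividing disc(f) the degrees of the irreducible factors of f mod p form the cycle type of an element of G. Factoring f modulo the 3 such primes p <= 13 (skipping 2, 5, 11, which divide the discriminant), each new pattern first appears at: mod 3: f = (x^5 + 2x + 2), pattern 5; mod 13: f = (x + 5)(x + 7)(x^3 + x^2 + 5x + 9), pattern 3+1+1. No other pattern occurs in this range, so the set of observed cycle types is {5, 3+1+1}. Among the candidates above, the only group containing elements of all these cycle types is A_5 (5T4) — each of C_5 (5T1), D_5 (5T2) lacks at least one of them. Hence G = A_5 (5T4), of order 60. The Galois group A_5 (5T4) has order 60, so the splitting field has degree 60 over Q.

60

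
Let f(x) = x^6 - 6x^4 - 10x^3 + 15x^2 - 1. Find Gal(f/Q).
A_4 x C_2 (order 24)

The polynomial f is an irreducible sextic over Q, so G = Gal(f/Q) is one of the 16 transitive subgroups 6T1, ..., 6T16 of S_6. The discriminant of f is -11156429376, which is not a perfect square, so G is not contained in A_6. The transitive groups of degree 6 not contained in A_6 are: C_6 (6T1, order 6), S_3 (6T2, order 6), D_6 (6T3, order 12), C_3 x S_3 (6T5, order 18), A_4 x C_2 (6T6, order 24), S_4 (6T8, order 24), S_3 x S_3 (6T9, order 36), S_4 x C_2 (6T11, order 48), (S_3 x S_3) : C_2 (6T13, order 72), PGL(2,5) (6T14, order 120), S_6 (6T16, order 720). By Dedekind's theorem, for a prime p not dividing disc(f) the degrees of the irreducible factors of f mod p form the cycle type of an element of G. Factoring f modulo the 33 such primes p <= 149 (skipping 2, 3, which divide the discriminant), each new pattern first appears at: mod 5: f = (x^3 + 2x^2 + 4x + 4)(x^3 + 3x^2 + 4x + 1), pattern 3+3; mod 7: f = (x^6 + x^4 + 4x^3 + x^2 + 6), pattern 6; mod 17: f = (x + 12)(x + 13)(x^2 + 3x + 8)(x^2 + 6x + 12), pattern 2+2+1+1; mod 19: f = (x + 1)(x + 4)(x + 7)(x + 13)(x^2 + 13x + 6), pattern 2+1+1+1+1; mod 71: f = (x^2 + 32x + 59)(x^2 + 50x + 11)(x^2 + 60x + 7), pattern 2+2+2. No other pattern occurs in this range, so the set of observed cycle types is {3+3, 6, 2+2+1+1, 2+1+1+1+1, 2+2+2}. The candidates containing elements of all these cycle types are A_4 x C_2 (6T6) of order 24, S_4 x C_2 (6T11) of order 48, (S_3 x S_3) : C_2 (6T13) of order 72, S_6 (6T16) of order 720; the others are excluded. The observed types are precisely the cycle types that occur in A_4 x C_2 (6T6) (apart from the identity). Each of the other remaining candidates has further cycle types, and by the Chebotarev density theorem the matching factorization patterns would occur for a proportion of primes equal to their share of the group: S_4 x C_2 (6T11) additionally contains elements of type 4+2, 4+1+1 (12 of its 48 elements, about 25% of primes); (S_3 x S_3) : C_2 (6T13) additionally contains elements of type 4+2, 3+2+1, 3+1+1+1 (34 of its 72 elements, about 47% of primes); S_6 (6T16) additionally contains elements of type 5+1, 4+2, 4+1+1, 3+2+1, 3+1+1+1 (484 of its 720 elements, about 67% of primes). None of the 33 primes tested shows any such pattern (for each of these groups the chance of that is below 10^-4), which rules them out. Hence G = A_4 x C_2 (6T6), of order 24.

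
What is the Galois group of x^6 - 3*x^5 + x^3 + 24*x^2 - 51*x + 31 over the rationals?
S_3 (order 6)

The polynomial f is an irreducible sextic over Q, so G = Gal(f/Q) is one of the 16 transitive subgroups 6T1, ..., 6T16 of S_6. The discriminant of f is -67744512, which is not a perfect square, so G is not contained in A_6. The transitive groups of degree 6 not contained in A_6 are: C_6 (6T1, order 6), S_3 (6T2, order 6), D_6 (6T3, order 12), C_3 x S_3 (6T5, order 18), A_4 x C_2 (6T6, order 24), S_4 (6T8, order 24), S_3 x S_3 (6T9, order 36), S_4 x C_2 (6T11, order 48), (S_3 x S_3) : C_2 (6T13, order 72), PGL(2,5) (6T14, order 120), S_6 (6T16, order 720). By Dedekind's theorem, for a prime p not dividing disc(f) the degrees of the irreducible factors of f mod p form the cycle type of an element of G. Factoring f modulo the 23 such primes p <= 101 (skipping 2, 3, 11, which divide the discriminant), each new pattern first appears at: mod 5: f = (x^2 + 2)(x^2 + 3x + 4)(x^2 + 4x + 2), pattern 2+2+2; mod 7: f = (x^3 + x^2 + 3)(x^3 + 3x^2 + 4x + 1), pattern 3+3; mod 31: f = (x)(x + 5)(x + 7)(x + 14)(x + 16)(x + 17), pattern 1+1+1+1+1+1. No other pattern occurs in this range, so the set of observed cycle types is {2+2+2, 3+3, 1+1+1+1+1+1}. The candidates containing elements of all these cycle types are C_6 (6T1) of order 6, S_3 (6T2) of order 6, D_6 (6T3) of order 12, C_3 x S_3 (6T5) of order 18, A_4 x C_2 (6T6) of order 24, S_4 (6T8) of order 24, S_3 x S_3 (6T9) of order 36, S_4 x C_2 (6T11) of order 48, (S_3 x S_3) : C_2 (6T13) of order 72, PGL(2,5) (6T14) of order 120, S_6 (6T16) of order 720; the others are excluded. The observed types are precisely the cycle types that occur in S_3 (6T2). Each of the other remaining candidates has further cycle types, and by the Chebotarev density theorem the matching factorization patterns would occur for a proportion of primes equal to their share of the group: C_6 (6T1) additionally contains elements of type 6 (2 of its 6 elements, about 33% of primes); D_6 (6T3) additionally contains elements of type 6, 2+2+1+1 (5 of its 12 elements, about 42% of primes); C_3 x S_3 (6T5) additionally contains elements of type 6, 3+1+1+1 (10 of its 18 elements, about 56% of primes); A_4 x C_2 (6T6) additionally contains elements of type 6, 2+2+1+1, 2+1+1+1+1 (14 of its 24 elements, about 58% of primes); S_4 (6T8) additionally contains elements of type 4+1+1, 2+2+1+1 (9 of its 24 elements, about 38% of primes); S_3 x S_3 (6T9) additionally contains elements of type 6, 3+1+1+1, 2+2+1+1 (25 of its 36 elements, about 69% of primes); S_4 x C_2 (6T11) additionally contains elements of type 6, 4+2, 4+1+1, 2+2+1+1, 2+1+1+1+1 (32 of its 48 elements, about 67% of primes); (S_3 x S_3) : C_2 (6T13) additionally contains elements of type 6, 4+2, 3+2+1, 3+1+1+1, 2+2+1+1, 2+1+1+1+1 (61 of its 72 elements, about 85% of primes); PGL(2,5) (6T14) additionally contains elements of type 6, 5+1, 4+1+1, 2+2+1+1 (89 of its 120 elements, about 74% of primes); S_6 (6T16) additionally contains elements of type 6, 5+1, 4+2, 4+1+1, 3+2+1, 3+1+1+1, 2+2+1+1, 2+1+1+1+1 (664 of its 720 elements, about 92% of primes). None of the 23 primes tested shows any such pattern (for each of these groups the chance of that is below 10^-4), which rules them out. Hence G = S_3 (6T2), of order 6.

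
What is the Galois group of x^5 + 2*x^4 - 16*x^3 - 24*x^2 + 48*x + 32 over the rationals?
C_5, the cyclic group of order 5

The polynomial f is an irreducible quintic over Q, so G = Gal(f/Q) is a transitive subgroup of S_5: one of C_5 (5T1, order 5), D_5 (5T2, order 10), F_20 (5T3, order 20), A_5 (5T4, order 60) or S_5 (5T5, order 120). The discriminant of f is 15352201216 = 123904^2, a perfect square, so G is contained in A_5. The transitive groups of degree 5 contained in A_5 are: C_5 (5T1, order 5), D_5 (5T2, order 10), A_5 (5T4, order 60). By Dedekind's theorem, for a prime p not dividing disc(f) the degrees of the irreducible factors of f mod p form the cycle type of an element of G. Factoring f modulo the 14 such primes p <= 53 (skipping 2, 11, which divide the discriminant), each new pattern first appears at: mod 3: f = (x^5 + 2x^4 + 2x^3 + 2), pattern 5; mod 23: f = (x + 1)(x + 3)(x + 11)(x + 15)(x + 18), pattern 1+1+1+1+1. No other pattern occurs in this range, so the set of observed cycle types is {5, 1+1+1+1+1}. The candidates containing elements of all these cycle types are C_5 (5T1) of order 5, D_5 (5T2) of order 10, A_5 (5T4) of order 60; the others are excluded. The observed types are precisely the cycle types that occur in C_5 (5T1). Each of the other remaining candidates has further cycle types, and by the Chebotarev density theorem the matching factorization patterns would occur for a proportion of primes equal to their share of the group: D_5 (5T2) additionally contains elements of type 2+2+1 (5 of its 10 elements, about 50% of primes); A_5 (5T4) additionally contains elements of type 3+1+1, 2+2+1 (35 of its 60 elements, about 58% of primes). None of the 14 primes tested shows any such pattern (for each of these groups the chance of that is below 10^-4), which rules them out. Hence G = C_5 (5T1), of order 5.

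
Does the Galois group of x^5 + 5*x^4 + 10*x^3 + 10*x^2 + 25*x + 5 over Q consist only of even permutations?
The polynomial is irreducible of degree 5 over Q. Its discriminant is 1024000000 = 32000^2, a perfect square. A Galois group lies in the alternating group exactly when the discriminant is a square in Q, so the Galois group (A_5) is contained in A_5.

Yes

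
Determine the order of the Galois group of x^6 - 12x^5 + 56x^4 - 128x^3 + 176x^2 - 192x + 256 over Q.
24

The degree of the splitting field over Q equals the order of the Galois group, so first determine the group. The polynomial f is an irreducible sextic over Q, so G = Gal(f/Q) is one of the 16 transitive subgroups 6T1, ..., 6T16 of S_6. The discriminant of f is -5497558138880000, which is not a perfect square, so G is not contained in A_6. The transitive groups of degree 6 not contained in A_6 are: C_6 (6T1, order 6), S_3 (6T2, order 6), D_6 (6T3, order 12), C_3 x S_3 (6T5, order 18), A_4 x C_2 (6T6, order 24), S_4 (6T8, order 24), S_3 x S_3 (6T9, order 36), S_4 x C_2 (6T11, order 48), (S_3 x S_3) : C_2 (6T13, order 72), PGL(2,5) (6T14, order 120), S_6 (6T16, order 720). By Dedekind's theorem, for a prime p not dividing disc(f) the degrees of the irreducible factors of f mod p form the cycle type of an element of G. Factoring f modulo the 22 such primes p <= 89 (skipping 2, 5, which divide the discriminant), each new pattern first appears at: mod 3: f = (x^3 + x^2 + 2x + 1)(x^3 + 2x^2 + x + 1), pattern 3+3; mod 7: f = (x^2 + x + 4)(x^2 + 3x + 5)(x^2 + 5x + 3), pattern 2+2+2; mod 13: f = (x + 3)(x + 6)(x^4 + 5x^3 + 6x^2 + x + 7), pattern 4+1+1; mod 43: f = (x + 17)(x + 22)(x^2 + 39x + 1)(x^2 + 39x + 20), pattern 2+2+1+1. No other pattern occurs in this range, so the set of observed cycle types is {3+3, 2+2+2, 4+1+1, 2+2+1+1}. The candidates containing elements of all these cycle types are S_4 (6T8) of order 24, S_4 x C_2 (6T11) of order 48, PGL(2,5) (6T14) of order 120, S_6 (6T16) of order 720; the others are excluded. The observed types are precisely the cycle types that occur in S_4 (6T8) (apart from the identity). Each of the other remaining candidates has further cycle types, and by the Chebotarev density theorem the matching factorization patterns would occur for a proportion of primes equal to their share of the group: S_4 x C_2 (6T11) additionally contains elements of type 6, 4+2, 2+1+1+1+1 (17 of its 48 elements, about 35% of primes); PGL(2,5) (6T14) additionally contains elements of type 6, 5+1 (44 of its 120 elements, about 37% of primes); S_6 (6T16) additionally contains elements of type 6, 5+1, 4+2, 3+2+1, 3+1+1+1, 2+1+1+1+1 (529 of its 720 elements, about 73% of primes). None of the 22 primes tested shows any such pattern (for each of these groups the chance of that is below 10^-4), which rules them out. Hence G = S_4 (6T8), of order 24. The Galois group S_4 (6T8) has order 24, so the splitting field has degree 24 over Q.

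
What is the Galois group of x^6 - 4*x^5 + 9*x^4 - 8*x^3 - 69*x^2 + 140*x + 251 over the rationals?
6T10: (C_3 x C_3) : C_4

The polynomial f is an irreducible sextic over Q, so G = Gal(f/Q) is one of the 16 transitive subgroups 6T1, ..., 6T16 of S_6. The discriminant of f is 564385546240000 = 23756800^2, a perfect square, so G is contained in A_6. The transitive groups of degree 6 contained in A_6 are: A_4 (6T4, order 12), S_4 (6T7, order 24), (C_3 x C_3) : C_4 (6T10, order 36), PSL(2,5) (6T12, order 60), A_6 (6T15, order 360). By Dedekind's theorem, for a prime p not dividing disc(f) the degrees of the irreducible factors of f mod p form the cycle type of an element of G. Factoring f modulo the 19 such primes p <= 79 (skipping 2, 5, 29, which divide the discriminant), each new pattern first appears at: mod 3: f = (x^2 + x + 2)(x^4 + x^3 + 2x + 1), pattern 4+2; mod 11: f = (x^3 + 2x^2 + 2x + 9)(x^3 + 5x^2 + 8x + 1), pattern 3+3; mod 19: f = (x + 2)(x + 4)(x^2 + 3x + 11)(x^2 + 6x + 13), pattern 2+2+1+1; mod 61: f = (x + 8)(x + 22)(x + 55)(x^3 + 33x^2 + 14x + 51), pattern 3+1+1+1. No other pattern occurs in this range, so the set of observed cycle types is {4+2, 3+3, 2+2+1+1, 3+1+1+1}. The candidates containing elements of all these cycle types are (C_3 x C_3) : C_4 (6T10) of order 36, A_6 (6T15) of order 360; the others are excluded. The observed types are precisely the cycle types that occur in (C_3 x C_3) : C_4 (6T10) (apart from the identity). Each of the other remaining candidates has further cycle types, and by the Chebotarev density theorem the matching factorization patterns would occur for a proportion of primes equal to their share of the group: A_6 (6T15) additionally contains elements of type 5+1 (144 of its 360 elements, about 40% of primes). None of the 19 primes tested shows any such pattern (for each of these groups the chance of that is below 10^-4), which rules them out. Hence G = (C_3 x C_3) : C_4 (6T10), of order 36.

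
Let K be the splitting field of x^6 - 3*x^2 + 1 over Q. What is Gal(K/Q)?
A_4 x C_2 (also written A4xC2)

The polynomial f is an irreducible sextic over Q, so G = Gal(f/Q) is one of the 16 transitive subgroups 6T1, ..., 6T16 of S_6. The discriminant of f is -419904, which is not a perfect square, so G is not contained in A_6. The transitive groups of degree 6 not contained in A_6 are: C_6 (6T1, order 6), S_3 (6T2, order 6), D_6 (6T3, order 12), C_3 x S_3 (6T5, order 18), A_4 x C_2 (6T6, order 24), S_4 (6T8, order 24), S_3 x S_3 (6T9, order 36), S_4 x C_2 (6T11, order 48), (S_3 x S_3) : C_2 (6T13, order 72), PGL(2,5) (6T14, order 120), S_6 (6T16, order 720). By Dedekind's theorem, for a prime p not dividing disc(f) the degrees of the irreducible factors of f mod p form the cycle type of an element of G. Factoring f modulo the 33 such primes p <= 149 (skipping 2, 3, which divide the discriminant), each new pattern first appears at: mod 5: f = (x^3 + 2x^2 + 2x + 3)(x^3 + 3x^2 + 2x + 2), pattern 3+3; mod 7: f = (x^6 + 4x^2 + 1), pattern 6; mod 17: f = (x + 8)(x + 9)(x^2 + 3)(x^2 + 10), pattern 2+2+1+1; mod 19: f = (x + 3)(x + 8)(x + 11)(x + 16)(x^2 + 16), pattern 2+1+1+1+1; mod 71: f = (x^2 + 16)(x^2 + 25)(x^2 + 30), pattern 2+2+2. No other pattern occurs in this range, so the set of observed cycle types is {3+3, 6, 2+2+1+1, 2+1+1+1+1, 2+2+2}. The candidates containing elements of all these cycle types are A_4 x C_2 (6T6) of order 24, S_4 x C_2 (6T11) of order 48, (S_3 x S_3) : C_2 (6T13) of order 72, S_6 (6T16) of order 720; the others are excluded. The observed types are precisely the cycle types that occur in A_4 x C_2 (6T6) (apart from the identity). Each of the other remaining candidates has further cycle types, and by the Chebotarev density theorem the matching factorization patterns would occur for a proportion of primes equal to their share of the group: S_4 x C_2 (6T11) additionally contains elements of type 4+2, 4+1+1 (12 of its 48 elements, about 25% of primes); (S_3 x S_3) : C_2 (6T13) additionally contains elements of type 4+2, 3+2+1, 3+1+1+1 (34 of its 72 elements, about 47% of primes); S_6 (6T16) additionally contains elements of type 5+1, 4+2, 4+1+1, 3+2+1, 3+1+1+1 (484 of its 720 elements, about 67% of primes). None of the 33 primes tested shows any such pattern (for each of these groups the chance of that is below 10^-4), which rules them out. Hence G = A_4 x C_2 (6T6), of order 24.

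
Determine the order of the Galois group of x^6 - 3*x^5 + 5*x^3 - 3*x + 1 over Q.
6

The degree of the splitting field over Q equals the order of the Galois group, so first determine the group. The polynomial f is an irreducible sextic over Q, so G = Gal(f/Q) is one of the 16 transitive subgroups 6T1, ..., 6T16 of S_6. The discriminant of f is -34992, which is not a perfect square, so G is not contained in A_6. The transitive groups of degree 6 not contained in A_6 are: C_6 (6T1, order 6), S_3 (6T2, order 6), D_6 (6T3, order 12), C_3 x S_3 (6T5, order 18), A_4 x C_2 (6T6, order 24), S_4 (6T8, order 24), S_3 x S_3 (6T9, order 36), S_4 x C_2 (6T11, order 48), (S_3 x S_3) : C_2 (6T13, order 72), PGL(2,5) (6T14, order 120), S_6 (6T16, order 720). By Dedekind's theorem, for a prime p not dividing disc(f) the degrees of the irreducible factors of f mod p form the cycle type of an element of G. Factoring f modulo the 23 such primes p <= 97 (skipping 2, 3, which divide the discriminant), each new pattern first appears at: mod 5: f = (x^2 + x + 1)(x^2 + 2x + 3)(x^2 + 4x + 2), pattern 2+2+2; mod 7: f = (x^3 + x^2 + 3x + 1)(x^3 + 3x^2 + x + 1), pattern 3+3; mod 31: f = (x + 3)(x + 7)(x + 9)(x + 21)(x + 23)(x + 27), pattern 1+1+1+1+1+1. No other pattern occurs in this range, so the set of observed cycle types is {2+2+2, 3+3, 1+1+1+1+1+1}. The candidates containing elements of all these cycle types are C_6 (6T1) of order 6, S_3 (6T2) of order 6, D_6 (6T3) of order 12, C_3 x S_3 (6T5) of order 18, A_4 x C_2 (6T6) of order 24, S_4 (6T8) of order 24, S_3 x S_3 (6T9) of order 36, S_4 x C_2 (6T11) of order 48, (S_3 x S_3) : C_2 (6T13) of order 72, PGL(2,5) (6T14) of order 120, S_6 (6T16) of order 720; the others are excluded. The observed types are precisely the cycle types that occur in S_3 (6T2). Each of the other remaining candidates has further cycle types, and by the Chebotarev density theorem the matching factorization patterns would occur for a proportion of primes equal to their share of the group: C_6 (6T1) additionally contains elements of type 6 (2 of its 6 elements, about 33% of primes); D_6 (6T3) additionally contains elements of type 6, 2+2+1+1 (5 of its 12 elements, about 42% of primes); C_3 x S_3 (6T5) additionally contains elements of type 6, 3+1+1+1 (10 of its 18 elements, about 56% of primes); A_4 x C_2 (6T6) additionally contains elements of type 6, 2+2+1+1, 2+1+1+1+1 (14 of its 24 elements, about 58% of primes); S_4 (6T8) additionally contains elements of type 4+1+1, 2+2+1+1 (9 of its 24 elements, about 38% of primes); S_3 x S_3 (6T9) additionally contains elements of type 6, 3+1+1+1, 2+2+1+1 (25 of its 36 elements, about 69% of primes); S_4 x C_2 (6T11) additionally contains elements of type 6, 4+2, 4+1+1, 2+2+1+1, 2+1+1+1+1 (32 of its 48 elements, about 67% of primes); (S_3 x S_3) : C_2 (6T13) additionally contains elements of type 6, 4+2, 3+2+1, 3+1+1+1, 2+2+1+1, 2+1+1+1+1 (61 of its 72 elements, about 85% of primes); PGL(2,5) (6T14) additionally contains elements of type 6, 5+1, 4+1+1, 2+2+1+1 (89 of its 120 elements, about 74% of primes); S_6 (6T16) additionally contains elements of type 6, 5+1, 4+2, 4+1+1, 3+2+1, 3+1+1+1, 2+2+1+1, 2+1+1+1+1 (664 of its 720 elements, about 92% of primes). None of the 23 primes tested shows any such pattern (for each of these groups the chance of that is below 10^-4), which rules them out. Hence G = S_3 (6T2), of order 6. The Galois group S_3 (6T2) has order 6, so the splitting field has degree 6 over Q.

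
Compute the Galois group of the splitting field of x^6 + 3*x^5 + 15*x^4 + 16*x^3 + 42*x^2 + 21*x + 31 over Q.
The polynomial f is an irreducible sextic over Q, so G = Gal(f/Q) is one of the 16 transitive subgroups 6T1, ..., 6T16 of S_6. The discriminant of f is -99379644147, which is not a perfect square, so G is not contained in A_6. The transitive groups of degree 6 not contained in A_6 are: C_6 (6T1, order 6), S_3 (6T2, order 6), D_6 (6T3, order 12), C_3 x S_3 (6T5, order 18), A_4 x C_2 (6T6, order 24), S_4 (6T8, order 24), S_3 x S_3 (6T9, order 36), S_4 x C_2 (6T11, order 48), (S_3 x S_3) : C_2 (6T13, order 72), PGL(2,5) (6T14, order 120), S_6 (6T16, order 720). By Dedekind's theorem, for a prime p not dividing disc(f) the degrees of the irreducible factors of f mod p form the cycle type of an element of G. Factoring f modulo the 33 such primes p <= 151 (skipping 3, 7, 107, which divide the discriminant), each new pattern first appears at: mod 2: f = (x^6 + x^5 + x^4 + x + 1), pattern 6; mod 13: f = (x + 4)(x + 6)(x + 7)(x^3 + 12x^2 + 3x + 8), pattern 3+1+1+1; mod 17: f = (x^2 + 12x + 8)(x^2 + 12x + 16)(x^2 + 13x + 11), pattern 2+2+2; mod 19: f = (x^3 + 5x^2 + 3x + 3)(x^3 + 17x^2 + 3x + 4), pattern 3+3; mod 73: f = (x + 11)(x + 15)(x + 39)(x + 41)(x + 46)(x + 70), pattern 1+1+1+1+1+1. No other pattern occurs in this range, so the set of observed cycle types is {6, 3+1+1+1, 2+2+2, 3+3, 1+1+1+1+1+1}. The candidates containing elements of all these cycle types are C_3 x S_3 (6T5) of order 18, S_3 x S_3 (6T9) of order 36, (S_3 x S_3) : C_2 (6T13) of order 72, S_6 (6T16) of order 720; the others are excluded. The observed types are precisely the cycle types that occur in C_3 x S_3 (6T5). Each of the other remaining candidates has further cycle types, and by the Chebotarev density theorem the matching factorization patterns would occur for a proportion of primes equal to their share of the group: S_3 x S_3 (6T9) additionally contains elements of type 2+2+1+1 (9 of its 36 elements, about 25% of primes); (S_3 x S_3) : C_2 (6T13) additionally contains elements of type 4+2, 3+2+1, 2+2+1+1, 2+1+1+1+1 (45 of its 72 elements, about 62% of primes); S_6 (6T16) additionally contains elements of type 5+1, 4+2, 4+1+1, 3+2+1, 2+2+1+1, 2+1+1+1+1 (504 of its 720 elements, about 70% of primes). None of the 33 primes tested shows any such pattern (for each of these groups the chance of that is below 10^-4), which rules them out. Hence G = C_3 x S_3 (6T5), of order 18.

C_3 x S_3, the group 6T5 of order 18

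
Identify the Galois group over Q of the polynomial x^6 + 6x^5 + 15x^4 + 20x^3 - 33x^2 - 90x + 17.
The polynomial f is an irreducible sextic over Q, so G = Gal(f/Q) is one of the 16 transitive subgroups 6T1, ..., 6T16 of S_6. The discriminant of f is -450868486864896, which is not a perfect square, so G is not contained in A_6. The transitive groups of degree 6 not contained in A_6 are: C_6 (6T1, order 6), S_3 (6T2, order 6), D_6 (6T3, order 12), C_3 x S_3 (6T5, order 18), A_4 x C_2 (6T6, order 24), S_4 (6T8, order 24), S_3 x S_3 (6T9, order 36), S_4 x C_2 (6T11, order 48), (S_3 x S_3) : C_2 (6T13, order 72), PGL(2,5) (6T14, order 120), S_6 (6T16, order 720). By Dedekind's theorem, for a prime p not dividing disc(f) the degrees of the irreducible factors of f mod p form the cycle type of an element of G. Factoring f modulo the 33 such primes p <= 149 (skipping 2, 3, which divide the discriminant), each new pattern first appears at: mod 5: f = (x^3 + 2x^2 + 4x + 2)(x^3 + 4x^2 + 3x + 1), pattern 3+3; mod 7: f = (x^6 + 6x^5 + x^4 + 6x^3 + 2x^2 + x + 3), pattern 6; mod 17: f = (x)(x + 2)(x^2 + 2x + 7)(x^2 + 2x + 13), pattern 2+2+1+1; mod 19: f = (x + 4)(x + 7)(x + 14)(x + 17)(x^2 + 2x + 8), pattern 2+1+1+1+1; mod 71: f = (x^2 + 2x + 30)(x^2 + 2x + 50)(x^2 + 2x + 65), pattern 2+2+2. No other pattern occurs in this range, so the set of observed cycle types is {3+3, 6, 2+2+1+1, 2+1+1+1+1, 2+2+2}. The candidates containing elements of all these cycle types are A_4 x C_2 (6T6) of order 24, S_4 x C_2 (6T11) of order 48, (S_3 x S_3) : C_2 (6T13) of order 72, S_6 (6T16) of order 720; the others are excluded. The observed types are precisely the cycle types that occur in A_4 x C_2 (6T6) (apart from the identity). Each of the other remaining candidates has further cycle types, and by the Chebotarev density theorem the matching factorization patterns would occur for a proportion of primes equal to their share of the group: S_4 x C_2 (6T11) additionally contains elements of type 4+2, 4+1+1 (12 of its 48 elements, about 25% of primes); (S_3 x S_3) : C_2 (6T13) additionally contains elements of type 4+2, 3+2+1, 3+1+1+1 (34 of its 72 elements, about 47% of primes); S_6 (6T16) additionally contains elements of type 5+1, 4+2, 4+1+1, 3+2+1, 3+1+1+1 (484 of its 720 elements, about 67% of primes). None of the 33 primes tested shows any such pattern (for each of these groups the chance of that is below 10^-4), which rules them out. Hence G = A_4 x C_2 (6T6), of order 24.

A_4 x C_2 (also written A4xC2)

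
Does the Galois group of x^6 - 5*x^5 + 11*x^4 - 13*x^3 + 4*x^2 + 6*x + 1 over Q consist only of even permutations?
The polynomial is irreducible of degree 6 over Q. Its discriminant is 525625 = 725^2, a perfect square. A Galois group lies in the alternating group exactly when the discriminant is a square in Q, so the Galois group ((C_3 x C_3) : C_4) is contained in A_6.

Yes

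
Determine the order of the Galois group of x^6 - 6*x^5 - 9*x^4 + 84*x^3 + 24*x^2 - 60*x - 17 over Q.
The degree of the splitting field over Q equals the order of the Galois group, so first determine the group. The polynomial f is an irreducible sextic over Q, so G = Gal(f/Q) is one of the 16 transitive subgroups 6T1, ..., 6T16 of S_6. The discriminant of f is -9221581132716096, which is not a perfect square, so G is not contained in A_6. The transitive groups of degree 6 not contained in A_6 are: C_6 (6T1, order 6), S_3 (6T2, order 6), D_6 (6T3, order 12), C_3 x S_3 (6T5, order 18), A_4 x C_2 (6T6, order 24), S_4 (6T8, order 24), S_3 x S_3 (6T9, order 36), S_4 x C_2 (6T11, order 48), (S_3 x S_3) : C_2 (6T13, order 72), PGL(2,5) (6T14, order 120), S_6 (6T16, order 720). By Dedekind's theorem, for a prime p not dividing disc(f) the degrees of the irreducible factors of f mod p form the cycle type of an element of G. Factoring f modulo the 33 such primes p <= 149 (skipping 2, 3, which divide the discriminant), each new pattern first appears at: mod 5: f = (x^3 + 2x + 4)(x^3 + 4x^2 + 4x + 2), pattern 3+3; mod 7: f = (x^6 + x^5 + 5x^4 + 3x^2 + 3x + 4), pattern 6; mod 17: f = (x)(x + 16)(x^2 + 3x + 1)(x^2 + 9x + 9), pattern 2+2+1+1; mod 19: f = (x + 1)(x + 2)(x + 5)(x + 14)(x^2 + 10x + 3), pattern 2+1+1+1+1; mod 71: f = (x^2 + 5x + 40)(x^2 + 20x + 59)(x^2 + 40x + 70), pattern 2+2+2. No other pattern occurs in this range, so the set of observed cycle types is {3+3, 6, 2+2+1+1, 2+1+1+1+1, 2+2+2}. The candidates containing elements of all these cycle types are A_4 x C_2 (6T6) of order 24, S_4 x C_2 (6T11) of order 48, (S_3 x S_3) : C_2 (6T13) of order 72, S_6 (6T16) of order 720; the others are excluded. The observed types are precisely the cycle types that occur in A_4 x C_2 (6T6) (apart from the identity). Each of the other remaining candidates has further cycle types, and by the Chebotarev density theorem the matching factorization patterns would occur for a proportion of primes equal to their share of the group: S_4 x C_2 (6T11) additionally contains elements of type 4+2, 4+1+1 (12 of its 48 elements, about 25% of primes); (S_3 x S_3) : C_2 (6T13) additionally contains elements of type 4+2, 3+2+1, 3+1+1+1 (34 of its 72 elements, about 47% of primes); S_6 (6T16) additionally contains elements of type 5+1, 4+2, 4+1+1, 3+2+1, 3+1+1+1 (484 of its 720 elements, about 67% of primes). None of the 33 primes tested shows any such pattern (for each of these groups the chance of that is below 10^-4), which rules them out. Hence G = A_4 x C_2 (6T6), of order 24. The Galois group A_4 x C_2 (6T6) has order 24, so the splitting field has degree 24 over Q.

24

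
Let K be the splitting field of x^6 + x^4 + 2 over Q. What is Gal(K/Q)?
The polynomial f is an irreducible sextic over Q, so G = Gal(f/Q) is one of the 16 transitive subgroups 6T1, ..., 6T16 of S_6. The discriminant of f is -1722368, which is not a perfect square, so G is not contained in A_6. The transitive groups of degree 6 not contained in A_6 are: C_6 (6T1, order 6), S_3 (6T2, order 6), D_6 (6T3, order 12), C_3 x S_3 (6T5, order 18), A_4 x C_2 (6T6, order 24), S_4 (6T8, order 24), S_3 x S_3 (6T9, order 36), S_4 x C_2 (6T11, order 48), (S_3 x S_3) : C_2 (6T13, order 72), PGL(2,5) (6T14, order 120), S_6 (6T16, order 720). By Dedekind's theorem, for a prime p not dividing disc(f) the degrees of the irreducible factors of f mod p form the cycle type of an element of G. Factoring f modulo the 29 such primes p <= 127 (skipping 2, 29, which divide the discriminant), each new pattern first appears at: mod 3: f = (x^3 + x^2 + x + 2)(x^3 + 2x^2 + x + 1), pattern 3+3; mod 5: f = (x^6 + x^4 + 2), pattern 6; mod 7: f = (x + 3)(x + 4)(x^4 + 3x^2 + 6), pattern 4+1+1; mod 17: f = (x + 5)(x + 12)(x^2 + 2x + 15)(x^2 + 15x + 15), pattern 2+2+1+1; mod 23: f = (x^2 + 4)(x^2 + 10x + 14)(x^2 + 13x + 14), pattern 2+2+2; mod 67: f = (x^2 + 14)(x^4 + 54x^2 + 48), pattern 4+2; mod 127: f = (x + 40)(x + 60)(x + 67)(x + 87)(x^2 + 121), pattern 2+1+1+1+1. No other pattern occurs in this range, so the set of observed cycle types is {3+3, 6, 4+1+1, 2+2+1+1, 2+2+2, 4+2, 2+1+1+1+1}. The candidates containing elements of all these cycle types are S_4 x C_2 (6T11) of order 48, S_6 (6T16) of order 720; the others are excluded. The observed types are precisely the cycle types that occur in S_4 x C_2 (6T11) (apart from the identity). Each of the other remaining candidates has further cycle types, and by the Chebotarev density theorem the matching factorization patterns would occur for a proportion of primes equal to their share of the group: S_6 (6T16) additionally contains elements of type 5+1, 3+2+1, 3+1+1+1 (304 of its 720 elements, about 42% of primes). None of the 29 primes tested shows any such pattern (for each of these groups the chance of that is below 10^-4), which rules them out. Hence G = S_4 x C_2 (6T11), of order 48.

6T11: S_4 x C_2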